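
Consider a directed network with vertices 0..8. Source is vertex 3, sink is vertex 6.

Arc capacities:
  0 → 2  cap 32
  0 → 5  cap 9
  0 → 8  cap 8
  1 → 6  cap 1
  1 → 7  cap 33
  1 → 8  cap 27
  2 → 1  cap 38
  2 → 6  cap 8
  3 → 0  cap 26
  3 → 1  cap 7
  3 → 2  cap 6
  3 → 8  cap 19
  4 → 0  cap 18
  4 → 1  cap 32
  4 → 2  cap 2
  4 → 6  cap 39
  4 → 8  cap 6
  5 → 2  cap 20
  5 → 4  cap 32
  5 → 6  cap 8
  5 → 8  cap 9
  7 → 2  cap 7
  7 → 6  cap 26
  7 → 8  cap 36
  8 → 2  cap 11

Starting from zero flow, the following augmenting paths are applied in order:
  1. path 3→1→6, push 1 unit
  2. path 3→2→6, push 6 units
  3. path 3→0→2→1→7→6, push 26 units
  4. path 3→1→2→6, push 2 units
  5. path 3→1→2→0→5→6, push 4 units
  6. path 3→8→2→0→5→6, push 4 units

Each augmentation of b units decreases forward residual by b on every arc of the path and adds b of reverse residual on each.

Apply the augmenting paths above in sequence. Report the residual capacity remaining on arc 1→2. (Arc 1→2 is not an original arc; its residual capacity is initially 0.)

after path 1 (3→1→6, push 1): res(1,2)=0
after path 2 (3→2→6, push 6): res(1,2)=0
after path 3 (3→0→2→1→7→6, push 26): res(1,2)=26
after path 4 (3→1→2→6, push 2): res(1,2)=24
after path 5 (3→1→2→0→5→6, push 4): res(1,2)=20
after path 6 (3→8→2→0→5→6, push 4): res(1,2)=20

Residual capacity of (1,2): 20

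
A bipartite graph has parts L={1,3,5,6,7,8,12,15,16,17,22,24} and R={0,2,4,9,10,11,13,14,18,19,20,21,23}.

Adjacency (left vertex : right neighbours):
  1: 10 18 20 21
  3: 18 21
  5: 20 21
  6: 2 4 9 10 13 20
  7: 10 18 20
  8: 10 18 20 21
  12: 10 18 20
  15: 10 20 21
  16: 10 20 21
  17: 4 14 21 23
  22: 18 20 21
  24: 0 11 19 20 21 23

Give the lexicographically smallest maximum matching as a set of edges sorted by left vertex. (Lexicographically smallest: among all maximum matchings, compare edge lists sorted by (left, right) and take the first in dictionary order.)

|M| = 7 (so the lex-smallest maximum matching has 7 edges)
process left vertices in ascending order; for each, take the smallest-labelled available neighbour that still permits 7 edges overall, or leave it unmatched if none does
lex-smallest matching: {1-10, 3-18, 5-20, 6-2, 8-21, 17-4, 24-0}

Lex-smallest maximum matching: {(1,10), (3,18), (5,20), (6,2), (8,21), (17,4), (24,0)}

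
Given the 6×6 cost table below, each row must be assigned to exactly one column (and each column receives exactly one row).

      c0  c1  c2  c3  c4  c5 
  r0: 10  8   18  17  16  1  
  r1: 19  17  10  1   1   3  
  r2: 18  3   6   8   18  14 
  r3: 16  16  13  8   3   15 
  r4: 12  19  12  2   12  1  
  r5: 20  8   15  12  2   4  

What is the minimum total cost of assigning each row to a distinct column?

Minimum assignment cost: 29

optimal assignment: row0→col0 (cost 10), row1→col3 (cost 1), row2→col2 (cost 6), row3→col4 (cost 3), row4→col5 (cost 1), row5→col1 (cost 8)
total = 10 + 1 + 6 + 3 + 1 + 8 = 29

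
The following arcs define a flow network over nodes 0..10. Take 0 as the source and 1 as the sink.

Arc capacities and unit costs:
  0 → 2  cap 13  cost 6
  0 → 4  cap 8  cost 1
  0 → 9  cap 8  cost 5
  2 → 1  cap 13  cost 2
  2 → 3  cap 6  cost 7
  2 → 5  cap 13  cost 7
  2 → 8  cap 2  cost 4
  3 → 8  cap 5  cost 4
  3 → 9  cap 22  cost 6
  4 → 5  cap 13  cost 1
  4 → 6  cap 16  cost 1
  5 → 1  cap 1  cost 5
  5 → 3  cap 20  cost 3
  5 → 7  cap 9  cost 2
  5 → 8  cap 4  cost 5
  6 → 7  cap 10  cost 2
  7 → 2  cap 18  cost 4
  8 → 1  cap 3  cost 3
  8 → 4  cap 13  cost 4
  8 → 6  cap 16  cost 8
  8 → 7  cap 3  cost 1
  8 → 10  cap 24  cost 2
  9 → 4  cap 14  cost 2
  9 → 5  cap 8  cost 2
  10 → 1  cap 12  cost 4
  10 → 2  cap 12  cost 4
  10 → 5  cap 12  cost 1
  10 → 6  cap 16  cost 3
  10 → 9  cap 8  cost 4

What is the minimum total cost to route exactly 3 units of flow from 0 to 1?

shortest-cost path #1: 0→4→5→1 push 1 @ unit cost 7 (adds 7)
shortest-cost path #2: 0→2→1 push 2 @ unit cost 8 (adds 16)
total cost = 23

Minimum cost for 3 units: 23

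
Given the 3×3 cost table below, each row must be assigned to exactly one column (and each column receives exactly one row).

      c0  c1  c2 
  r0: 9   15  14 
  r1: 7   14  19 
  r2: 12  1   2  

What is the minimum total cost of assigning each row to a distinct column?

optimal assignment: row0→col2 (cost 14), row1→col0 (cost 7), row2→col1 (cost 1)
total = 14 + 7 + 1 = 22

Minimum assignment cost: 22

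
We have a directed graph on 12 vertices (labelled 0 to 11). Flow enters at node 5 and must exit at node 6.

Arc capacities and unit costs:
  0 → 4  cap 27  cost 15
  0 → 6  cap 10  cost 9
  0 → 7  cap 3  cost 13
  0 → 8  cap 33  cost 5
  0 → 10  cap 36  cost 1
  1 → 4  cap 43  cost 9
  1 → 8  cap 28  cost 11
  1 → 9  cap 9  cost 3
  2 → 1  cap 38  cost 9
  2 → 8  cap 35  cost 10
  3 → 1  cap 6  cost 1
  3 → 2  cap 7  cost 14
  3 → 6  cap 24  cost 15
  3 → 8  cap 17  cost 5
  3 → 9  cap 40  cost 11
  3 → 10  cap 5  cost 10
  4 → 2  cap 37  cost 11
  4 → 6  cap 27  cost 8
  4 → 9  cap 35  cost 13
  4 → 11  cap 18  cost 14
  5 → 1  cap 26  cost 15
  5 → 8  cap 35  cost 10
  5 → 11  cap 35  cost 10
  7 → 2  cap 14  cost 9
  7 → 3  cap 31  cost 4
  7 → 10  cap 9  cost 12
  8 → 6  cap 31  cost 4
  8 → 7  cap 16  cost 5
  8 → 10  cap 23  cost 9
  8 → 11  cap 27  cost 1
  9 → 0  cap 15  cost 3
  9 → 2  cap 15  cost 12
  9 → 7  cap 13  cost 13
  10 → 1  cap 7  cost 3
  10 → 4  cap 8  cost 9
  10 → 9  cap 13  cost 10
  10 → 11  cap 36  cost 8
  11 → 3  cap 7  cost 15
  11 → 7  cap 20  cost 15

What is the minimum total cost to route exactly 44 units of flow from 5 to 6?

Minimum cost for 44 units: 832

shortest-cost path #1: 5→8→6 push 31 @ unit cost 14 (adds 434)
shortest-cost path #2: 5→1→9→0→6 push 9 @ unit cost 30 (adds 270)
shortest-cost path #3: 5→1→4→6 push 4 @ unit cost 32 (adds 128)
total cost = 832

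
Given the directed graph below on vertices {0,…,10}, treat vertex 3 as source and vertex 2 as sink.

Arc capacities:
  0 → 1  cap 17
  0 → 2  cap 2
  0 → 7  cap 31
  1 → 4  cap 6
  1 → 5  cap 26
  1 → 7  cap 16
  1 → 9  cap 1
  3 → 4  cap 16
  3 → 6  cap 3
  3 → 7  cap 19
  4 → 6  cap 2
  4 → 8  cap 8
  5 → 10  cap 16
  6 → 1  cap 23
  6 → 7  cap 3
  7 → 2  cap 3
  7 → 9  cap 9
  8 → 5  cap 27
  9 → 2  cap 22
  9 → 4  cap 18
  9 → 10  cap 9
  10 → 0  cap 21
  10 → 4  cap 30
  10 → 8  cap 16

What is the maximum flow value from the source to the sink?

Maximum flow value: 15

augment #1: 3→7→2 bottleneck 3, total now 3
augment #2: 3→7→9→2 bottleneck 9, total now 12
augment #3: 3→6→1→9→2 bottleneck 1, total now 13
augment #4: 3→4→8→5→10→0→2 bottleneck 2, total now 15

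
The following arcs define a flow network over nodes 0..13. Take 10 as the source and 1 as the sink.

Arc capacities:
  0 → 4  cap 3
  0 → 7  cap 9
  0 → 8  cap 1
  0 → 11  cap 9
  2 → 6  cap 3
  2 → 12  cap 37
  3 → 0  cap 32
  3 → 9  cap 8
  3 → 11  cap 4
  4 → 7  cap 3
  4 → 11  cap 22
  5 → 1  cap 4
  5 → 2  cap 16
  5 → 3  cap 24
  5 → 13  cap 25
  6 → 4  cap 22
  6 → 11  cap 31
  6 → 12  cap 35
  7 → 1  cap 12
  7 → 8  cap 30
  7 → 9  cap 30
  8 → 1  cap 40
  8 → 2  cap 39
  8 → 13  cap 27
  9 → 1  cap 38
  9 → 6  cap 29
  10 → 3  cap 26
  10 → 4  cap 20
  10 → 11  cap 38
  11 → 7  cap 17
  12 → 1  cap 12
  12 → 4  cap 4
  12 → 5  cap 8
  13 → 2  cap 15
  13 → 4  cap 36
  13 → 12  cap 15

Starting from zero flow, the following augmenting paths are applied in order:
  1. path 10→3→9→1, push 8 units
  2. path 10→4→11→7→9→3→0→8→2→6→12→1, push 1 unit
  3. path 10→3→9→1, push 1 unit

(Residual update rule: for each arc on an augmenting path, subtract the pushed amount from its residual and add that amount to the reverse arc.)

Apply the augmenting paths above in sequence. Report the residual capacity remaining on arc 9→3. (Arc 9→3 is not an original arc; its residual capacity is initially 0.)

after path 1 (10→3→9→1, push 8): res(9,3)=8
after path 2 (10→4→11→7→9→3→0→8→2→6→12→1, push 1): res(9,3)=7
after path 3 (10→3→9→1, push 1): res(9,3)=8

Residual capacity of (9,3): 8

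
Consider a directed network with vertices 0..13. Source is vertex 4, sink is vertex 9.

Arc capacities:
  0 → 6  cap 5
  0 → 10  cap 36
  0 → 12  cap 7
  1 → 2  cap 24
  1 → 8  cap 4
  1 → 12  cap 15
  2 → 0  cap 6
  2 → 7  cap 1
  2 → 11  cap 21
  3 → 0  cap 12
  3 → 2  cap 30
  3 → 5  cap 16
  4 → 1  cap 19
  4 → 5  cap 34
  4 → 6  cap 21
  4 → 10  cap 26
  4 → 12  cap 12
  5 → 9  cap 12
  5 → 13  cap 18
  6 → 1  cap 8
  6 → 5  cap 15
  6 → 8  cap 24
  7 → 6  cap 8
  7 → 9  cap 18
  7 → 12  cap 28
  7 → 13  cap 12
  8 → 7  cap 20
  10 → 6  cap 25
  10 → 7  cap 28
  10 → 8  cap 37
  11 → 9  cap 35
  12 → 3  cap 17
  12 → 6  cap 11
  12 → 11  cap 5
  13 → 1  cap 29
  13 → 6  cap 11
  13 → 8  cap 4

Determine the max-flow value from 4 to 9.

augment #1: 4→5→9 bottleneck 12, total now 12
augment #2: 4→10→7→9 bottleneck 18, total now 30
augment #3: 4→12→11→9 bottleneck 5, total now 35
augment #4: 4→1→2→11→9 bottleneck 19, total now 54
augment #5: 4→6→1→2→11→9 bottleneck 2, total now 56

Maximum flow value: 56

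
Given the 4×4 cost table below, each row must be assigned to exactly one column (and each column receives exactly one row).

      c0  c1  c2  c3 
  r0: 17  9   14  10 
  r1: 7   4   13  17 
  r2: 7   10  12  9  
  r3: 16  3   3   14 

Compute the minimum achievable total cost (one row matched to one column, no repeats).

optimal assignment: row0→col3 (cost 10), row1→col1 (cost 4), row2→col0 (cost 7), row3→col2 (cost 3)
total = 10 + 4 + 7 + 3 = 24

Minimum assignment cost: 24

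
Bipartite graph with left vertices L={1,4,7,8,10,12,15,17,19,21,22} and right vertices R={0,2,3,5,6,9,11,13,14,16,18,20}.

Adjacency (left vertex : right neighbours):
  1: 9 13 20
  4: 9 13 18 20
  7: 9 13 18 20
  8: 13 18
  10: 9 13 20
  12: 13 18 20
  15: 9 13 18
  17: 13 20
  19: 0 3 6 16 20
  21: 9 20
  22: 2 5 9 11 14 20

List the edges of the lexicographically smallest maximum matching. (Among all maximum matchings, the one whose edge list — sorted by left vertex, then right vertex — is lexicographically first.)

|M| = 6 (so the lex-smallest maximum matching has 6 edges)
process left vertices in ascending order; for each, take the smallest-labelled available neighbour that still permits 6 edges overall, or leave it unmatched if none does
lex-smallest matching: {1-9, 4-13, 7-18, 10-20, 19-0, 22-2}

Lex-smallest maximum matching: {(1,9), (4,13), (7,18), (10,20), (19,0), (22,2)}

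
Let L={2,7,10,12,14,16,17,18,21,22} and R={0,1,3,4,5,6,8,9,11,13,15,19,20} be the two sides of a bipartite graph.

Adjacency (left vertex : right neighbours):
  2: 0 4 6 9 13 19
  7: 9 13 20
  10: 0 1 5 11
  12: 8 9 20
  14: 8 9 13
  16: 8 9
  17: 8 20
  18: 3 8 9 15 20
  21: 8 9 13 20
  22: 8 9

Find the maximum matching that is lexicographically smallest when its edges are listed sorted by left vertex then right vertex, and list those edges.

Lex-smallest maximum matching: {(2,0), (7,9), (10,1), (12,8), (14,13), (17,20), (18,3)}

|M| = 7 (so the lex-smallest maximum matching has 7 edges)
process left vertices in ascending order; for each, take the smallest-labelled available neighbour that still permits 7 edges overall, or leave it unmatched if none does
lex-smallest matching: {2-0, 7-9, 10-1, 12-8, 14-13, 17-20, 18-3}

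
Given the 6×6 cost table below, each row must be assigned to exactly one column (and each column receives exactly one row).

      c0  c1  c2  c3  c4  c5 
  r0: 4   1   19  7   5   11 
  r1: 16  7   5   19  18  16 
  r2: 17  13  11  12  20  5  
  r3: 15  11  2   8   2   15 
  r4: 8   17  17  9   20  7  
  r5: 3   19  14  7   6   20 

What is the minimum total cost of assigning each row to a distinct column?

Minimum assignment cost: 25

optimal assignment: row0→col1 (cost 1), row1→col2 (cost 5), row2→col5 (cost 5), row3→col4 (cost 2), row4→col3 (cost 9), row5→col0 (cost 3)
total = 1 + 5 + 5 + 2 + 9 + 3 = 25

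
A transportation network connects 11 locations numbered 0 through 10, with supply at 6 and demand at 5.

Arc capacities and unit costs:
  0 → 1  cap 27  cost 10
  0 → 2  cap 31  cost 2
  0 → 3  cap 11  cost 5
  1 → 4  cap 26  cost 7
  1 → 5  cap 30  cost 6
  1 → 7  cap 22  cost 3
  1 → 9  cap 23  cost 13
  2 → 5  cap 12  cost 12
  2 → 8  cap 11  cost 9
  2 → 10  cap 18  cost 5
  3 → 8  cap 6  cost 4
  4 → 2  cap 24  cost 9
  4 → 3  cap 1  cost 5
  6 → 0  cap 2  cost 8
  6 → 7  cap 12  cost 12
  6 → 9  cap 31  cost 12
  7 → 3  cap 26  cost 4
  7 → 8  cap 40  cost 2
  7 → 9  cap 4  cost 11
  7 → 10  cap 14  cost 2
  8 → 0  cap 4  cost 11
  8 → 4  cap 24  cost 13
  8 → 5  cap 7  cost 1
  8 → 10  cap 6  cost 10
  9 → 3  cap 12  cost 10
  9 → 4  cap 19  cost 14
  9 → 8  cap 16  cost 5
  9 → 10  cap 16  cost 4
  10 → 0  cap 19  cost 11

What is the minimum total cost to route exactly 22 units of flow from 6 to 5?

shortest-cost path #1: 6→7→8→5 push 7 @ unit cost 15 (adds 105)
shortest-cost path #2: 6→0→2→5 push 2 @ unit cost 22 (adds 44)
shortest-cost path #3: 6→7→8→0→2→5 push 4 @ unit cost 39 (adds 156)
shortest-cost path #4: 6→7→10→0→2→5 push 1 @ unit cost 39 (adds 39)
shortest-cost path #5: 6→9→10→0→2→5 push 5 @ unit cost 41 (adds 205)
shortest-cost path #6: 6→9→10→0→1→5 push 3 @ unit cost 43 (adds 129)
total cost = 678

Minimum cost for 22 units: 678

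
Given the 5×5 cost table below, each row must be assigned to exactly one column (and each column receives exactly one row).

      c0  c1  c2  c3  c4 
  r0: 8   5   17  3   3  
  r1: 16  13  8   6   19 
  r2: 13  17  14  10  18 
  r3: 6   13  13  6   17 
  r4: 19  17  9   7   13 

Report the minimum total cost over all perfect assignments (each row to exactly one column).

one of 3 optimal assignments: row0→col4 (cost 3), row1→col1 (cost 13), row2→col3 (cost 10), row3→col0 (cost 6), row4→col2 (cost 9)
total = 3 + 13 + 10 + 6 + 9 = 41

Minimum assignment cost: 41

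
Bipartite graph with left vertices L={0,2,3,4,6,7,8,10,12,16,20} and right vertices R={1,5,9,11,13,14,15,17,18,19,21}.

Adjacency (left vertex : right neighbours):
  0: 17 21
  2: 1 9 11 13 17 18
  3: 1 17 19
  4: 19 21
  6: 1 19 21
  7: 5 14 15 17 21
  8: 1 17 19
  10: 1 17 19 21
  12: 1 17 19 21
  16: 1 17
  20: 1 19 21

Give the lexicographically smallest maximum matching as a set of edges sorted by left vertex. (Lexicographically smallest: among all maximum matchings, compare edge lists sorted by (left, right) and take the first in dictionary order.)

Lex-smallest maximum matching: {(0,17), (2,9), (3,1), (4,19), (6,21), (7,5)}

|M| = 6 (so the lex-smallest maximum matching has 6 edges)
process left vertices in ascending order; for each, take the smallest-labelled available neighbour that still permits 6 edges overall, or leave it unmatched if none does
lex-smallest matching: {0-17, 2-9, 3-1, 4-19, 6-21, 7-5}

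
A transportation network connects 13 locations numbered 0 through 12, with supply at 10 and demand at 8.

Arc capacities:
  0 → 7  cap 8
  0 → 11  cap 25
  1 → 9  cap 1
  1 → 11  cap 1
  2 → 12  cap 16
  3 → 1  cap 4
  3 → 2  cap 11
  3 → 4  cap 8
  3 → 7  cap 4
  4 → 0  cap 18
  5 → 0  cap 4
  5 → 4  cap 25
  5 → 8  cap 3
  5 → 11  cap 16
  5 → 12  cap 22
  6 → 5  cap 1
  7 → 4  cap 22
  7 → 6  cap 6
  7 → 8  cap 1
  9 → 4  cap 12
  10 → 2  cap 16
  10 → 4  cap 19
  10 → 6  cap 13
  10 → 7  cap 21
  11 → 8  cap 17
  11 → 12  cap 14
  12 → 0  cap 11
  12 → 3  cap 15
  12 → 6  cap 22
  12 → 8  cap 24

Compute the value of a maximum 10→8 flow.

Maximum flow value: 36

augment #1: 10→7→8 bottleneck 1, total now 1
augment #2: 10→2→12→8 bottleneck 16, total now 17
augment #3: 10→6→5→8 bottleneck 1, total now 18
augment #4: 10→4→0→11→8 bottleneck 17, total now 35
augment #5: 10→4→0→11→12→8 bottleneck 1, total now 36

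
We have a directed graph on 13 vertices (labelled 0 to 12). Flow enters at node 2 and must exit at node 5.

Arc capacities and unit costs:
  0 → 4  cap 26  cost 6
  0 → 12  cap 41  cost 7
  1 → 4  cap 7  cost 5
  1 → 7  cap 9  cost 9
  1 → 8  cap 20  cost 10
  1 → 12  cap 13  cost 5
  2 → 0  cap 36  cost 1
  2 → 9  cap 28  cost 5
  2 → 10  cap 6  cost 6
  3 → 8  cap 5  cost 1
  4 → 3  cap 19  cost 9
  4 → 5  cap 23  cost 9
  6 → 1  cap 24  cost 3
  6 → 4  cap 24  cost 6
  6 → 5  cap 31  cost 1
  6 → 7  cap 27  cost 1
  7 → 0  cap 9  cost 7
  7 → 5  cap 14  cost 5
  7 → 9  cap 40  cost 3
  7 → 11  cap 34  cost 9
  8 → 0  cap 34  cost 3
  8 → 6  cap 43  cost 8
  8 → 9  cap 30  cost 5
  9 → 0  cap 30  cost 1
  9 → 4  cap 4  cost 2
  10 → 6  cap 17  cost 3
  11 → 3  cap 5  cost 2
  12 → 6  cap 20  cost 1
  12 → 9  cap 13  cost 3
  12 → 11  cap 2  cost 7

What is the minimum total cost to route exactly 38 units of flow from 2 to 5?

Minimum cost for 38 units: 452

shortest-cost path #1: 2→10→6→5 push 6 @ unit cost 10 (adds 60)
shortest-cost path #2: 2→0→12→6→5 push 20 @ unit cost 10 (adds 200)
shortest-cost path #3: 2→9→4→5 push 4 @ unit cost 16 (adds 64)
shortest-cost path #4: 2→0→4→5 push 8 @ unit cost 16 (adds 128)
total cost = 452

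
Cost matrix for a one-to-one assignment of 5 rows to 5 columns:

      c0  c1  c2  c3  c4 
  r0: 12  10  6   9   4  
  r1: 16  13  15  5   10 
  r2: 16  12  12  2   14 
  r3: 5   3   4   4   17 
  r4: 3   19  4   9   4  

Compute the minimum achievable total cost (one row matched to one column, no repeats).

optimal assignment: row0→col2 (cost 6), row1→col4 (cost 10), row2→col3 (cost 2), row3→col1 (cost 3), row4→col0 (cost 3)
total = 6 + 10 + 2 + 3 + 3 = 24

Minimum assignment cost: 24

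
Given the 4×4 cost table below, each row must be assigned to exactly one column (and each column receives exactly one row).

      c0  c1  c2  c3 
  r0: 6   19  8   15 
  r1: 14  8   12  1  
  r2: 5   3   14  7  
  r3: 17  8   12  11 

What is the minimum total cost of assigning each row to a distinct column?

Minimum assignment cost: 22

one of 2 optimal assignments: row0→col0 (cost 6), row1→col3 (cost 1), row2→col1 (cost 3), row3→col2 (cost 12)
total = 6 + 1 + 3 + 12 = 22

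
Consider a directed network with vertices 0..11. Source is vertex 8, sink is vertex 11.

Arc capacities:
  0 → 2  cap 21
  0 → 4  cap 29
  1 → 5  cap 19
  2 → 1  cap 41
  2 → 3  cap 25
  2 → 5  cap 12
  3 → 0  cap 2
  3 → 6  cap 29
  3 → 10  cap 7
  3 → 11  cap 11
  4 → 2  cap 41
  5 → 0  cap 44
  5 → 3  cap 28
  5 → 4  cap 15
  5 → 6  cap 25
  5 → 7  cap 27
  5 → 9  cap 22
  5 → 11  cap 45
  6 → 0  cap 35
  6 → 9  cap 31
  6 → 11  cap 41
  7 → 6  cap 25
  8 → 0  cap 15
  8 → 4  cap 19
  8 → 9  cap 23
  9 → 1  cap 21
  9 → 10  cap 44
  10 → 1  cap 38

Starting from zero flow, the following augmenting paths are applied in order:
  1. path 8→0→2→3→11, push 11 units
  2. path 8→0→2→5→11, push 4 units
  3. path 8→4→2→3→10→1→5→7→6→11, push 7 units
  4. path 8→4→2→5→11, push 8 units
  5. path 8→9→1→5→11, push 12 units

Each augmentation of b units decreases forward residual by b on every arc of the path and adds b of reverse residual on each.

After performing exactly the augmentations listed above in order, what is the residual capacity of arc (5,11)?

Residual capacity of (5,11): 21

after path 1 (8→0→2→3→11, push 11): res(5,11)=45
after path 2 (8→0→2→5→11, push 4): res(5,11)=41
after path 3 (8→4→2→3→10→1→5→7→6→11, push 7): res(5,11)=41
after path 4 (8→4→2→5→11, push 8): res(5,11)=33
after path 5 (8→9→1→5→11, push 12): res(5,11)=21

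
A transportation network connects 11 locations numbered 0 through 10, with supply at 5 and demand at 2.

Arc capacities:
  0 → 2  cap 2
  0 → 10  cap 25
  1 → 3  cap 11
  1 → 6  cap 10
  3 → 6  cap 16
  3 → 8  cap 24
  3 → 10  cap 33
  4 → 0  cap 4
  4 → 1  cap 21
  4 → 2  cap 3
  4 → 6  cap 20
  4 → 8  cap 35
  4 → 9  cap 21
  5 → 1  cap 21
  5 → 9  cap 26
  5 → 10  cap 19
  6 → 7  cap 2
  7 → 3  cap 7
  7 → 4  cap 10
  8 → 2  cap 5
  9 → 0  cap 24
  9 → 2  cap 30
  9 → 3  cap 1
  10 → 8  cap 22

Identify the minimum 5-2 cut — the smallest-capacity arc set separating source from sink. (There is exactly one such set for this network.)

Min-cut arcs: {(5,9), (6,7), (8,2)} (total capacity 33)

augment #1: 5→9→2 push 26
augment #2: 5→10→8→2 push 5
augment #3: 5→1→6→7→4→2 push 2
max flow = 33; residual-reachable set from 5 gives S-side
cut edges (S→T): {(5,9), (6,7), (8,2)} total cap 33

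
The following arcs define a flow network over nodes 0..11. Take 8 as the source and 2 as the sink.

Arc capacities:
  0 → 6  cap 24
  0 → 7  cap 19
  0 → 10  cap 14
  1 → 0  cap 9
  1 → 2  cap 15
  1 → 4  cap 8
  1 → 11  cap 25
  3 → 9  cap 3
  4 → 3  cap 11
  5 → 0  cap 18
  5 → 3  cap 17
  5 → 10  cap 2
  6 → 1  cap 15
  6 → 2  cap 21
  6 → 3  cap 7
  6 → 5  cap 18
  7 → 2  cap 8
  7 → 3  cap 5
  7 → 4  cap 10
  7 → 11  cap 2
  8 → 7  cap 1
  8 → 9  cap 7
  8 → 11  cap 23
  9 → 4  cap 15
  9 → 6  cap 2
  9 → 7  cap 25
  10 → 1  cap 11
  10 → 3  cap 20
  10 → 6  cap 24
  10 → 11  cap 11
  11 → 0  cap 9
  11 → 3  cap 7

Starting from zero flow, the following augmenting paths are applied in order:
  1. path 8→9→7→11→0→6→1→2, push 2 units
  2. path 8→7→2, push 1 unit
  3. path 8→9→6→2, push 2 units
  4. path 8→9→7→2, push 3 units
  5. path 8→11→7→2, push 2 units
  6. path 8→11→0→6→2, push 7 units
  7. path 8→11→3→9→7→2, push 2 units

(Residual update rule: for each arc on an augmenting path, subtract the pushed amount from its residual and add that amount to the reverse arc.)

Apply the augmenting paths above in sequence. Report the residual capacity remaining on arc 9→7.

after path 1 (8→9→7→11→0→6→1→2, push 2): res(9,7)=23
after path 2 (8→7→2, push 1): res(9,7)=23
after path 3 (8→9→6→2, push 2): res(9,7)=23
after path 4 (8→9→7→2, push 3): res(9,7)=20
after path 5 (8→11→7→2, push 2): res(9,7)=20
after path 6 (8→11→0→6→2, push 7): res(9,7)=20
after path 7 (8→11→3→9→7→2, push 2): res(9,7)=18

Residual capacity of (9,7): 18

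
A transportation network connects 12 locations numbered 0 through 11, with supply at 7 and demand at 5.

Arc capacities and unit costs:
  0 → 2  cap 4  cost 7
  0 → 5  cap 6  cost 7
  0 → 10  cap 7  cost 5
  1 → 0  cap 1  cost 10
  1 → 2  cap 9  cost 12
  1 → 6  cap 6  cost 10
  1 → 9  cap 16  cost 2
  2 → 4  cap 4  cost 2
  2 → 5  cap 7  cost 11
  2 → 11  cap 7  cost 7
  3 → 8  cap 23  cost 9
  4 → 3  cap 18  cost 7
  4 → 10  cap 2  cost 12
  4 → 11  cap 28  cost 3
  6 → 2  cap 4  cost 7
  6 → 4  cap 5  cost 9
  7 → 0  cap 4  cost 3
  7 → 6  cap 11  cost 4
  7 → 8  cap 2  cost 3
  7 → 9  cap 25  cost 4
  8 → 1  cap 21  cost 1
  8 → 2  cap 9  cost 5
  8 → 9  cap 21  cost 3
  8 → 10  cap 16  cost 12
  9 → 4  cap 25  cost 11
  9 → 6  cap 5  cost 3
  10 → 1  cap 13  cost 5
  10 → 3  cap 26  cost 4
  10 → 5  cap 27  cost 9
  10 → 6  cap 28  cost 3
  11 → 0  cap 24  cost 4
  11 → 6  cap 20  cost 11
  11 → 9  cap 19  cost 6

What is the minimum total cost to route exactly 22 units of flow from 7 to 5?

Minimum cost for 22 units: 578

shortest-cost path #1: 7→0→5 push 4 @ unit cost 10 (adds 40)
shortest-cost path #2: 7→8→2→5 push 2 @ unit cost 19 (adds 38)
shortest-cost path #3: 7→6→2→5 push 4 @ unit cost 22 (adds 88)
shortest-cost path #4: 7→6→4→11→0→5 push 2 @ unit cost 27 (adds 54)
shortest-cost path #5: 7→6→4→10→5 push 2 @ unit cost 34 (adds 68)
shortest-cost path #6: 7→6→4→11→0→10→5 push 1 @ unit cost 34 (adds 34)
shortest-cost path #7: 7→9→4→11→0→10→5 push 6 @ unit cost 36 (adds 216)
shortest-cost path #8: 7→9→4→11→0→2→5 push 1 @ unit cost 40 (adds 40)
total cost = 578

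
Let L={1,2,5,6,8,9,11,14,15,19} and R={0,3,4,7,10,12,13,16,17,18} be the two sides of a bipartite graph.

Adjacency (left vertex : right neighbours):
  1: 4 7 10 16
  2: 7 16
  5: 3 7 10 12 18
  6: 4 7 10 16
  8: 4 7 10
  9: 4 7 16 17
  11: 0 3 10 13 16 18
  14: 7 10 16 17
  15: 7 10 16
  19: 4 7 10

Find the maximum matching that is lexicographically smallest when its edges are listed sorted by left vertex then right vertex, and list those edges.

Lex-smallest maximum matching: {(1,4), (2,7), (5,3), (6,10), (9,16), (11,0), (14,17)}

|M| = 7 (so the lex-smallest maximum matching has 7 edges)
process left vertices in ascending order; for each, take the smallest-labelled available neighbour that still permits 7 edges overall, or leave it unmatched if none does
lex-smallest matching: {1-4, 2-7, 5-3, 6-10, 9-16, 11-0, 14-17}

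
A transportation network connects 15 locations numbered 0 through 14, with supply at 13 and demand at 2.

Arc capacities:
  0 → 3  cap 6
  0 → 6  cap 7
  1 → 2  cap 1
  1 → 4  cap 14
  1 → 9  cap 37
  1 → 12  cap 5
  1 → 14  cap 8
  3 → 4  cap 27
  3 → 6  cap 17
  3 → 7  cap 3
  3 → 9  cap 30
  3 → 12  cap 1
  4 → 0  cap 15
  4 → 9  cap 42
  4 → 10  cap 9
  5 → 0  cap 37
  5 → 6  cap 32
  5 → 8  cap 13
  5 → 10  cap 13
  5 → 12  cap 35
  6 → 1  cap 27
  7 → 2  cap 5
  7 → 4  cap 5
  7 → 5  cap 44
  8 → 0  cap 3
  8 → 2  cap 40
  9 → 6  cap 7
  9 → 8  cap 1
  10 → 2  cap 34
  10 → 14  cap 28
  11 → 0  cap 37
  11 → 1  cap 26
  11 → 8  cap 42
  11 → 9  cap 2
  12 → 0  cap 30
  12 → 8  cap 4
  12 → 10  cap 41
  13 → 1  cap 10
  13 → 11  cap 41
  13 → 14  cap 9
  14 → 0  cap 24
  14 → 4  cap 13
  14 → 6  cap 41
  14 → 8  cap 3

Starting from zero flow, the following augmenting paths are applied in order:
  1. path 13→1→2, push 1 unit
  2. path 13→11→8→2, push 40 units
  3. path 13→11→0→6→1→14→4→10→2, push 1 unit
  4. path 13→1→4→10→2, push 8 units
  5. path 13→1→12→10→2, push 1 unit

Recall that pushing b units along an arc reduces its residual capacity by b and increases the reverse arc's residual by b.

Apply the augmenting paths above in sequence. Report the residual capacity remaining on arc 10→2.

after path 1 (13→1→2, push 1): res(10,2)=34
after path 2 (13→11→8→2, push 40): res(10,2)=34
after path 3 (13→11→0→6→1→14→4→10→2, push 1): res(10,2)=33
after path 4 (13→1→4→10→2, push 8): res(10,2)=25
after path 5 (13→1→12→10→2, push 1): res(10,2)=24

Residual capacity of (10,2): 24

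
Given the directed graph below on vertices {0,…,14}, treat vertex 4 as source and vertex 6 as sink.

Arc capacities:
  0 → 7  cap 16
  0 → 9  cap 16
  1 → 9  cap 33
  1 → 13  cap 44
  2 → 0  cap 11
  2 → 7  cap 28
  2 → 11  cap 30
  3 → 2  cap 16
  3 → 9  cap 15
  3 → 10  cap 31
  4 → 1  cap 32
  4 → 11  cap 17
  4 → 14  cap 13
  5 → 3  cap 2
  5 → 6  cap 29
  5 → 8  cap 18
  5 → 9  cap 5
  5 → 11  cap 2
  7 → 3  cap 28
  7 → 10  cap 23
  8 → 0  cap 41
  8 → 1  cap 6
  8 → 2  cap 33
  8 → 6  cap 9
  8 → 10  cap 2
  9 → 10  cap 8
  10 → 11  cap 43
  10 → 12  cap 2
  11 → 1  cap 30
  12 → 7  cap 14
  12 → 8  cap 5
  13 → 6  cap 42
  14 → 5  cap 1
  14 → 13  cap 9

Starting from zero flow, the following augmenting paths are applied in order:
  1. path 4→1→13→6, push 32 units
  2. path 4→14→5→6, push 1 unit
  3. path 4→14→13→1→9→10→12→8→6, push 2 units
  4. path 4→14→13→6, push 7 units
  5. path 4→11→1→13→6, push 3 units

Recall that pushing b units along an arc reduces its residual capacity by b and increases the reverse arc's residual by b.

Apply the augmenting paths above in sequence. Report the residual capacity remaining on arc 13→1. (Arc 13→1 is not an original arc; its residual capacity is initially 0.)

Residual capacity of (13,1): 33

after path 1 (4→1→13→6, push 32): res(13,1)=32
after path 2 (4→14→5→6, push 1): res(13,1)=32
after path 3 (4→14→13→1→9→10→12→8→6, push 2): res(13,1)=30
after path 4 (4→14→13→6, push 7): res(13,1)=30
after path 5 (4→11→1→13→6, push 3): res(13,1)=33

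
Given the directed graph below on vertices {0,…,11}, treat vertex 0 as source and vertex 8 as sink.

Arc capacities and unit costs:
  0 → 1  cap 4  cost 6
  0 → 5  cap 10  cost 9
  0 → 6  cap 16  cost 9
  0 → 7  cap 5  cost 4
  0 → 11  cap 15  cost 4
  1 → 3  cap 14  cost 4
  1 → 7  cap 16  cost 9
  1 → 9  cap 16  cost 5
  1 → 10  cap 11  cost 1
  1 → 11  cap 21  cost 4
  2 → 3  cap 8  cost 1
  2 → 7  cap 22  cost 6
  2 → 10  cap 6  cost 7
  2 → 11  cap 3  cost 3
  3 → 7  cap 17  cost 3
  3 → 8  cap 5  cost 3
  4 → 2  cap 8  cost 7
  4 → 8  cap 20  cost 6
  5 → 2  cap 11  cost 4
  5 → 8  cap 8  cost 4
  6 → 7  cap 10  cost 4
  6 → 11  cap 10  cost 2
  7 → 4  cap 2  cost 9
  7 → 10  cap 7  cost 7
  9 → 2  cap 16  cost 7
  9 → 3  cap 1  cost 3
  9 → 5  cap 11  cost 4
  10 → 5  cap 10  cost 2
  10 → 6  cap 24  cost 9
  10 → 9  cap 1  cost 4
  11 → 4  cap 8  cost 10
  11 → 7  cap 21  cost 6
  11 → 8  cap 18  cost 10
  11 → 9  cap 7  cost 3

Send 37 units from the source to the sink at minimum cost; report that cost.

Minimum cost for 37 units: 592

shortest-cost path #1: 0→1→3→8 push 4 @ unit cost 13 (adds 52)
shortest-cost path #2: 0→5→8 push 8 @ unit cost 13 (adds 104)
shortest-cost path #3: 0→11→9→3→8 push 1 @ unit cost 13 (adds 13)
shortest-cost path #4: 0→11→8 push 14 @ unit cost 14 (adds 196)
shortest-cost path #5: 0→5→2→3→9→11→8 push 1 @ unit cost 18 (adds 18)
shortest-cost path #6: 0→7→4→8 push 2 @ unit cost 19 (adds 38)
shortest-cost path #7: 0→6→11→8 push 3 @ unit cost 21 (adds 63)
shortest-cost path #8: 0→6→11→4→8 push 4 @ unit cost 27 (adds 108)
total cost = 592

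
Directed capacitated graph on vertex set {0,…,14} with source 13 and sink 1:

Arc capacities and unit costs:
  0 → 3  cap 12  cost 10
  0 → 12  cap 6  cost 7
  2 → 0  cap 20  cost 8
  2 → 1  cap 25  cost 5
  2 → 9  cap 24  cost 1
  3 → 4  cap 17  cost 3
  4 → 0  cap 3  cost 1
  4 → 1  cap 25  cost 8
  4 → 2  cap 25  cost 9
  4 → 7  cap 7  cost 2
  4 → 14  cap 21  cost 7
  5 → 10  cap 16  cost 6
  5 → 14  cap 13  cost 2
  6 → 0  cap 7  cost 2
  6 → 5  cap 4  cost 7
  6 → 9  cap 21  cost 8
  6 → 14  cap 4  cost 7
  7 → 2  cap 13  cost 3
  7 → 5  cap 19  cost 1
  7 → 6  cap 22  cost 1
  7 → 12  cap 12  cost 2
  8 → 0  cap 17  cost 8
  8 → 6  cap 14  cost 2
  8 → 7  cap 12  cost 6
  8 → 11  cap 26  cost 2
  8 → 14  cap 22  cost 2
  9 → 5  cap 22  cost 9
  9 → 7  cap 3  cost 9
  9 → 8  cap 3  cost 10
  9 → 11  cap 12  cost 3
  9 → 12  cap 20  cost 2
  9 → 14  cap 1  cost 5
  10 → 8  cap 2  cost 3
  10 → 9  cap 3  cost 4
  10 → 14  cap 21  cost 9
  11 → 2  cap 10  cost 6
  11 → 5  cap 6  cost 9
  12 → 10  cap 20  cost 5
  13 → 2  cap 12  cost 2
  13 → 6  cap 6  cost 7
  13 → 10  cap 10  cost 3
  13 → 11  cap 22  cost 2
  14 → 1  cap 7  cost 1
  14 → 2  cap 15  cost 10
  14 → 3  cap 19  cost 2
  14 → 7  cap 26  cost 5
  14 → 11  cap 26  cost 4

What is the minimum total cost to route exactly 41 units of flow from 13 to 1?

Minimum cost for 41 units: 606

shortest-cost path #1: 13→2→1 push 12 @ unit cost 7 (adds 84)
shortest-cost path #2: 13→10→8→14→1 push 2 @ unit cost 9 (adds 18)
shortest-cost path #3: 13→10→14→1 push 5 @ unit cost 13 (adds 65)
shortest-cost path #4: 13→11→2→1 push 10 @ unit cost 13 (adds 130)
shortest-cost path #5: 13→10→14→8→7→2→1 push 2 @ unit cost 24 (adds 48)
shortest-cost path #6: 13→10→9→7→2→1 push 1 @ unit cost 24 (adds 24)
shortest-cost path #7: 13→11→5→14→3→4→1 push 6 @ unit cost 26 (adds 156)
shortest-cost path #8: 13→6→14→3→4→1 push 3 @ unit cost 27 (adds 81)
total cost = 606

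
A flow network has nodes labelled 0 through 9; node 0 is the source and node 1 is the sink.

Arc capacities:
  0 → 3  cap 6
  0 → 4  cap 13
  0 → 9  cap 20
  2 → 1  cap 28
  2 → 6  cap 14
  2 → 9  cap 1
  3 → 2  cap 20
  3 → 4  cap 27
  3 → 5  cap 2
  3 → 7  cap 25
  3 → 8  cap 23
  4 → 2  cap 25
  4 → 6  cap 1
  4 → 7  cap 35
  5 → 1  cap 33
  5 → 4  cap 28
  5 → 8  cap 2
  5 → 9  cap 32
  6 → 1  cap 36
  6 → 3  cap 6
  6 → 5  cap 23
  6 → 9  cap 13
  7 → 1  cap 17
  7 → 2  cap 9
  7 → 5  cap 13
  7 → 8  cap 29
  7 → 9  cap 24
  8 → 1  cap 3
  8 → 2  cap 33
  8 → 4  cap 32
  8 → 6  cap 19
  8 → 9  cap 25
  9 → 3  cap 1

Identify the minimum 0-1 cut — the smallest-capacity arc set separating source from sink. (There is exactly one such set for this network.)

Min-cut arcs: {(0,3), (0,4), (9,3)} (total capacity 20)

augment #1: 0→3→2→1 push 6
augment #2: 0→4→2→1 push 13
augment #3: 0→9→3→2→1 push 1
max flow = 20; residual-reachable set from 0 gives S-side
cut edges (S→T): {(0,3), (0,4), (9,3)} total cap 20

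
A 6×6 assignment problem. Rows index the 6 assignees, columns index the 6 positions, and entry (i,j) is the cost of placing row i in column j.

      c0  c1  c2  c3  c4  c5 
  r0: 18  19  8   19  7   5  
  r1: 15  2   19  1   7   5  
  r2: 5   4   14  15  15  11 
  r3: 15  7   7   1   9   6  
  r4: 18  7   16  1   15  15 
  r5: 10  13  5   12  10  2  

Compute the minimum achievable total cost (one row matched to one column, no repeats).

optimal assignment: row0→col4 (cost 7), row1→col1 (cost 2), row2→col0 (cost 5), row3→col2 (cost 7), row4→col3 (cost 1), row5→col5 (cost 2)
total = 7 + 2 + 5 + 7 + 1 + 2 = 24

Minimum assignment cost: 24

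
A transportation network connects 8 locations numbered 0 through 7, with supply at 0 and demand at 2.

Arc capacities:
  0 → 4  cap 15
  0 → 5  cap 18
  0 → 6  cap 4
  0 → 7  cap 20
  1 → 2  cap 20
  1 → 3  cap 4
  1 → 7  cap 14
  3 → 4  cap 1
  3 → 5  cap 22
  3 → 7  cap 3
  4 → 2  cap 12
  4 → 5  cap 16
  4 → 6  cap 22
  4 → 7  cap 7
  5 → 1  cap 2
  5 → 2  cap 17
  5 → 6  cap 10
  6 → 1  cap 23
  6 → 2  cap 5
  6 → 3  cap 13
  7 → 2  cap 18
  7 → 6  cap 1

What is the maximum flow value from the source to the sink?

augment #1: 0→4→2 bottleneck 12, total now 12
augment #2: 0→5→2 bottleneck 17, total now 29
augment #3: 0→6→2 bottleneck 4, total now 33
augment #4: 0→7→2 bottleneck 18, total now 51
augment #5: 0→4→6→2 bottleneck 1, total now 52
augment #6: 0→5→1→2 bottleneck 1, total now 53
augment #7: 0→4→5→1→2 bottleneck 1, total now 54
augment #8: 0→4→6→1→2 bottleneck 1, total now 55
augment #9: 0→7→6→1→2 bottleneck 1, total now 56

Maximum flow value: 56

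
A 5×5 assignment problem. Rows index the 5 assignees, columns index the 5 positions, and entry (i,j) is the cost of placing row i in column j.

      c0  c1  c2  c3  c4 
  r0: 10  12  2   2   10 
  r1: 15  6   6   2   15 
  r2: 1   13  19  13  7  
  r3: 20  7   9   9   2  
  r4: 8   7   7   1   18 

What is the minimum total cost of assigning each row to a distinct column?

Minimum assignment cost: 12

optimal assignment: row0→col2 (cost 2), row1→col1 (cost 6), row2→col0 (cost 1), row3→col4 (cost 2), row4→col3 (cost 1)
total = 2 + 6 + 1 + 2 + 1 = 12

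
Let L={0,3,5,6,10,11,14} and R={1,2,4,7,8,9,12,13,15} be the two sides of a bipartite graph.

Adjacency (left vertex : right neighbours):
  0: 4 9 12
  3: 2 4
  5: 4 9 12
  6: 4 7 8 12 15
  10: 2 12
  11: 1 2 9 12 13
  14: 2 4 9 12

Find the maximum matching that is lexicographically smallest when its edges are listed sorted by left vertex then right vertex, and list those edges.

|M| = 6 (so the lex-smallest maximum matching has 6 edges)
process left vertices in ascending order; for each, take the smallest-labelled available neighbour that still permits 6 edges overall, or leave it unmatched if none does
lex-smallest matching: {0-4, 3-2, 5-9, 6-7, 10-12, 11-1}

Lex-smallest maximum matching: {(0,4), (3,2), (5,9), (6,7), (10,12), (11,1)}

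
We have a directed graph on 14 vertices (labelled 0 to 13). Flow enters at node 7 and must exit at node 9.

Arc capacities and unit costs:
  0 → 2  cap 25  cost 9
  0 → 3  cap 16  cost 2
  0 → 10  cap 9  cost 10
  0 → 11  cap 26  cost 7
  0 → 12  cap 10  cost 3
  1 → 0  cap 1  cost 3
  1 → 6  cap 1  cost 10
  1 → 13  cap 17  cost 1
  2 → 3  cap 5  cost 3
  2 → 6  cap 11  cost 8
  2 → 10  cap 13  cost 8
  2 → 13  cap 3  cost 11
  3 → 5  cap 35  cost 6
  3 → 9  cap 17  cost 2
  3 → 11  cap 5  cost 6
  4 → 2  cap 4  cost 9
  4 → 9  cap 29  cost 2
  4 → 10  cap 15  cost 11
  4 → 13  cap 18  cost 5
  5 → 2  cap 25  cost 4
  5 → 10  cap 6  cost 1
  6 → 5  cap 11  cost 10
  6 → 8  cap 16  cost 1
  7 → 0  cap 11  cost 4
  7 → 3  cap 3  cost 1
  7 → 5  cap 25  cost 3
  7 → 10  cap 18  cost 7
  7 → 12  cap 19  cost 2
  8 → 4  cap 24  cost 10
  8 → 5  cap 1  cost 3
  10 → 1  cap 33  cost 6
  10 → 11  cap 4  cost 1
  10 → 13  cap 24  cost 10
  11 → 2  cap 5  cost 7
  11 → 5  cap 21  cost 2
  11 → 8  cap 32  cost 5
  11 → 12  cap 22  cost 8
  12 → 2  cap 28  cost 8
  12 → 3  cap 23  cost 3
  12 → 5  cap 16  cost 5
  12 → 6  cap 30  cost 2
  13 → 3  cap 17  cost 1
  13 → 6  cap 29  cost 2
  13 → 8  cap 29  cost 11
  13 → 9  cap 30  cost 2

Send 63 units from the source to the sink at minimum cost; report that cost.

Minimum cost for 63 units: 918

shortest-cost path #1: 7→3→9 push 3 @ unit cost 3 (adds 9)
shortest-cost path #2: 7→12→3→9 push 14 @ unit cost 7 (adds 98)
shortest-cost path #3: 7→5→10→1→13→9 push 6 @ unit cost 13 (adds 78)
shortest-cost path #4: 7→10→1→13→9 push 11 @ unit cost 16 (adds 176)
shortest-cost path #5: 7→12→6→8→4→9 push 5 @ unit cost 17 (adds 85)
shortest-cost path #6: 7→0→3→12→6→8→4→9 push 11 @ unit cost 18 (adds 198)
shortest-cost path #7: 7→10→13→9 push 7 @ unit cost 19 (adds 133)
shortest-cost path #8: 7→5→2→13→9 push 3 @ unit cost 20 (adds 60)
shortest-cost path #9: 7→5→2→10→13→9 push 3 @ unit cost 27 (adds 81)
total cost = 918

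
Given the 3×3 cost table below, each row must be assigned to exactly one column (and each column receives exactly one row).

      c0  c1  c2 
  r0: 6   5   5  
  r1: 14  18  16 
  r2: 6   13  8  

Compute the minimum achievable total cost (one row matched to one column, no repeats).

Minimum assignment cost: 27

one of 2 optimal assignments: row0→col1 (cost 5), row1→col0 (cost 14), row2→col2 (cost 8)
total = 5 + 14 + 8 = 27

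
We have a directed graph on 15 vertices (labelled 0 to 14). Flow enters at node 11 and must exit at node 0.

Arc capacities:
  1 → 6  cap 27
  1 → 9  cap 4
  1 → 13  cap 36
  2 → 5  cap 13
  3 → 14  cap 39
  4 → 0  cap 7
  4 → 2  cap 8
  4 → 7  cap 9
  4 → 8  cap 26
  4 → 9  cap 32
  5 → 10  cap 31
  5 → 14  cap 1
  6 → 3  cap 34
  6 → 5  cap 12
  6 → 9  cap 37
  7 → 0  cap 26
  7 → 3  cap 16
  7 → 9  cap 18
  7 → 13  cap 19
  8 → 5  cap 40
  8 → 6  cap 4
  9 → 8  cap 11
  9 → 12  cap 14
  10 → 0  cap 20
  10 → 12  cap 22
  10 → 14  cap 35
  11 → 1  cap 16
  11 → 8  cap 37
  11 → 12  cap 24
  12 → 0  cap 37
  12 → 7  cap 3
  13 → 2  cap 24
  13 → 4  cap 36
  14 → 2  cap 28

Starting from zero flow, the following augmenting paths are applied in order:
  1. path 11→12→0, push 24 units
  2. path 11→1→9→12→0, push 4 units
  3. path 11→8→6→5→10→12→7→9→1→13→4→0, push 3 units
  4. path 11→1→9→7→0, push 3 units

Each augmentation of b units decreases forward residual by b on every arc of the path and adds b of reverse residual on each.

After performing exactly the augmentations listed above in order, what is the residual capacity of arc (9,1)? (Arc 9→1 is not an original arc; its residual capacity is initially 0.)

after path 1 (11→12→0, push 24): res(9,1)=0
after path 2 (11→1→9→12→0, push 4): res(9,1)=4
after path 3 (11→8→6→5→10→12→7→9→1→13→4→0, push 3): res(9,1)=1
after path 4 (11→1→9→7→0, push 3): res(9,1)=4

Residual capacity of (9,1): 4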